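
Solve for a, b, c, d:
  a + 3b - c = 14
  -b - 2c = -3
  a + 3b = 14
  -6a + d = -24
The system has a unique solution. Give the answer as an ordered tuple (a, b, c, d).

(5, 3, 0, 6)

Form the augmented matrix and row-reduce:
  [  1   3  -1  0  |   14 ]
  [  0  -1  -2  0  |   -3 ]
  [  1   3   0  0  |   14 ]
  [ -6   0   0  1  |  -24 ]
r3 -> r3 − r1
  [  1   3  -1  0  |   14 ]
  [  0  -1  -2  0  |   -3 ]
  [  0   0   1  0  |    0 ]
  [ -6   0   0  1  |  -24 ]
r4 -> r4 + 6·r1
  [ 1   3  -1  0  |  14 ]
  [ 0  -1  -2  0  |  -3 ]
  [ 0   0   1  0  |   0 ]
  [ 0  18  -6  1  |  60 ]
r2 -> -1·r2
  [ 1   3  -1  0  |  14 ]
  [ 0   1   2  0  |   3 ]
  [ 0   0   1  0  |   0 ]
  [ 0  18  -6  1  |  60 ]
r4 -> r4 − 18·r2
  [ 1  3   -1  0  |  14 ]
  [ 0  1    2  0  |   3 ]
  [ 0  0    1  0  |   0 ]
  [ 0  0  -42  1  |   6 ]
r4 -> r4 + 42·r3
  [ 1  3  -1  0  |  14 ]
  [ 0  1   2  0  |   3 ]
  [ 0  0   1  0  |   0 ]
  [ 0  0   0  1  |   6 ]
r2 -> r2 − 2·r3
  [ 1  3  -1  0  |  14 ]
  [ 0  1   0  0  |   3 ]
  [ 0  0   1  0  |   0 ]
  [ 0  0   0  1  |   6 ]
r1 -> r1 + r3
  [ 1  3  0  0  |  14 ]
  [ 0  1  0  0  |   3 ]
  [ 0  0  1  0  |   0 ]
  [ 0  0  0  1  |   6 ]
r1 -> r1 − 3·r2
  [ 1  0  0  0  |  5 ]
  [ 0  1  0  0  |  3 ]
  [ 0  0  1  0  |  0 ]
  [ 0  0  0  1  |  6 ]
Reading off the last column: a = 5, b = 3, c = 0, d = 6.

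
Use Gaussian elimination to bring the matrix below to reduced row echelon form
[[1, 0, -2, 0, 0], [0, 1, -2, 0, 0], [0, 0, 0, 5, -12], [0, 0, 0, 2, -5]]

[[1, 0, -2, 0, 0], [0, 1, -2, 0, 0], [0, 0, 0, 1, 0], [0, 0, 0, 0, 1]]

R3 -> 1/5·R3
  [ 1  0  -2  0      0 ]
  [ 0  1  -2  0      0 ]
  [ 0  0   0  1  -12/5 ]
  [ 0  0   0  2     -5 ]
R4 -> R4 − 2·R3
  [ 1  0  -2  0      0 ]
  [ 0  1  -2  0      0 ]
  [ 0  0   0  1  -12/5 ]
  [ 0  0   0  0   -1/5 ]
R4 -> -5·R4
  [ 1  0  -2  0      0 ]
  [ 0  1  -2  0      0 ]
  [ 0  0   0  1  -12/5 ]
  [ 0  0   0  0      1 ]
R3 -> R3 + 12/5·R4
  [ 1  0  -2  0  0 ]
  [ 0  1  -2  0  0 ]
  [ 0  0   0  1  0 ]
  [ 0  0   0  0  1 ]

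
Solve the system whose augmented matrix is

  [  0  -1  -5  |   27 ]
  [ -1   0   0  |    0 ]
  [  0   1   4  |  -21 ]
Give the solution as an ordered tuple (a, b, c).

(0, 3, -6)

R1 ↔ R2
R1 ← -1·R1
R2 ← -1·R2
R3 ← R3 − R2
R3 ← -1·R3
R2 ← R2 − 5·R3
Reading off the last column: a = 0, b = 3, c = -6.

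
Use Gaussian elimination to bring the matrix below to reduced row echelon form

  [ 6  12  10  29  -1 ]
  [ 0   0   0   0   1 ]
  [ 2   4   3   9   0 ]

R1 := 1/6·R1
  [ 1  2  5/3  29/6  -1/6 ]
  [ 0  0    0     0     1 ]
  [ 2  4    3     9     0 ]
R3 := R3 − 2·R1
  [ 1  2   5/3  29/6  -1/6 ]
  [ 0  0     0     0     1 ]
  [ 0  0  -1/3  -2/3   1/3 ]
R2 ↔ R3
  [ 1  2   5/3  29/6  -1/6 ]
  [ 0  0  -1/3  -2/3   1/3 ]
  [ 0  0     0     0     1 ]
R2 := -3·R2
  [ 1  2  5/3  29/6  -1/6 ]
  [ 0  0    1     2    -1 ]
  [ 0  0    0     0     1 ]
R2 := R2 + R3
  [ 1  2  5/3  29/6  -1/6 ]
  [ 0  0    1     2     0 ]
  [ 0  0    0     0     1 ]
R1 := R1 + 1/6·R3
  [ 1  2  5/3  29/6  0 ]
  [ 0  0    1     2  0 ]
  [ 0  0    0     0  1 ]
R1 := R1 − 5/3·R2
  [ 1  2  0  3/2  0 ]
  [ 0  0  1    2  0 ]
  [ 0  0  0    0  1 ]

[[1, 2, 0, 3/2, 0], [0, 0, 1, 2, 0], [0, 0, 0, 0, 1]]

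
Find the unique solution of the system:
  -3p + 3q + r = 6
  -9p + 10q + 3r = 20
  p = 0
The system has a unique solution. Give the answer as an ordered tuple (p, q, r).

(0, 2, 0)

Form the augmented matrix and row-reduce:
  [ -3   3  1  |   6 ]
  [ -9  10  3  |  20 ]
  [  1   0  0  |   0 ]
ρ1 := -1/3·ρ1
  [  1  -1  -1/3  |  -2 ]
  [ -9  10     3  |  20 ]
  [  1   0     0  |   0 ]
ρ2 := ρ2 + 9·ρ1
  [ 1  -1  -1/3  |  -2 ]
  [ 0   1     0  |   2 ]
  [ 1   0     0  |   0 ]
ρ3 := ρ3 − ρ1
  [ 1  -1  -1/3  |  -2 ]
  [ 0   1     0  |   2 ]
  [ 0   1   1/3  |   2 ]
ρ3 := ρ3 − ρ2
  [ 1  -1  -1/3  |  -2 ]
  [ 0   1     0  |   2 ]
  [ 0   0   1/3  |   0 ]
ρ3 := 3·ρ3
  [ 1  -1  -1/3  |  -2 ]
  [ 0   1     0  |   2 ]
  [ 0   0     1  |   0 ]
ρ1 := ρ1 + 1/3·ρ3
  [ 1  -1  0  |  -2 ]
  [ 0   1  0  |   2 ]
  [ 0   0  1  |   0 ]
ρ1 := ρ1 + ρ2
  [ 1  0  0  |  0 ]
  [ 0  1  0  |  2 ]
  [ 0  0  1  |  0 ]
Reading off the last column: p = 0, q = 2, r = 0.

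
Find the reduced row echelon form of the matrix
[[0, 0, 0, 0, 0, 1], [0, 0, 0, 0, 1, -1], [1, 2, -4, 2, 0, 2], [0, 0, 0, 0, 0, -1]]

r1 <=> r3
  [ 1  2  -4  2  0   2 ]
  [ 0  0   0  0  1  -1 ]
  [ 0  0   0  0  0   1 ]
  [ 0  0   0  0  0  -1 ]
r4 ← r4 + r3
  [ 1  2  -4  2  0   2 ]
  [ 0  0   0  0  1  -1 ]
  [ 0  0   0  0  0   1 ]
  [ 0  0   0  0  0   0 ]
r2 ← r2 + r3
  [ 1  2  -4  2  0  2 ]
  [ 0  0   0  0  1  0 ]
  [ 0  0   0  0  0  1 ]
  [ 0  0   0  0  0  0 ]
r1 ← r1 − 2·r3
  [ 1  2  -4  2  0  0 ]
  [ 0  0   0  0  1  0 ]
  [ 0  0   0  0  0  1 ]
  [ 0  0   0  0  0  0 ]

[[1, 2, -4, 2, 0, 0], [0, 0, 0, 0, 1, 0], [0, 0, 0, 0, 0, 1], [0, 0, 0, 0, 0, 0]]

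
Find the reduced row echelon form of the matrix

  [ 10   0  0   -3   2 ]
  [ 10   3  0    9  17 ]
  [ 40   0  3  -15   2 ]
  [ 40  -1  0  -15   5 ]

Multiply R1 by 1/10.
  [  1   0  0  -3/10  1/5 ]
  [ 10   3  0      9   17 ]
  [ 40   0  3    -15    2 ]
  [ 40  -1  0    -15    5 ]
Subtract 10 times R1 from R2.
  [  1   0  0  -3/10  1/5 ]
  [  0   3  0     12   15 ]
  [ 40   0  3    -15    2 ]
  [ 40  -1  0    -15    5 ]
Subtract 40 times R1 from R3.
  [  1   0  0  -3/10  1/5 ]
  [  0   3  0     12   15 ]
  [  0   0  3     -3   -6 ]
  [ 40  -1  0    -15    5 ]
Subtract 40 times R1 from R4.
  [ 1   0  0  -3/10  1/5 ]
  [ 0   3  0     12   15 ]
  [ 0   0  3     -3   -6 ]
  [ 0  -1  0     -3   -3 ]
Multiply R2 by 1/3.
  [ 1   0  0  -3/10  1/5 ]
  [ 0   1  0      4    5 ]
  [ 0   0  3     -3   -6 ]
  [ 0  -1  0     -3   -3 ]
Add R2 to R4.
  [ 1  0  0  -3/10  1/5 ]
  [ 0  1  0      4    5 ]
  [ 0  0  3     -3   -6 ]
  [ 0  0  0      1    2 ]
Multiply R3 by 1/3.
  [ 1  0  0  -3/10  1/5 ]
  [ 0  1  0      4    5 ]
  [ 0  0  1     -1   -2 ]
  [ 0  0  0      1    2 ]
Add R4 to R3.
  [ 1  0  0  -3/10  1/5 ]
  [ 0  1  0      4    5 ]
  [ 0  0  1      0    0 ]
  [ 0  0  0      1    2 ]
Subtract 4 times R4 from R2.
  [ 1  0  0  -3/10  1/5 ]
  [ 0  1  0      0   -3 ]
  [ 0  0  1      0    0 ]
  [ 0  0  0      1    2 ]
Add 3/10 times R4 to R1.
  [ 1  0  0  0  4/5 ]
  [ 0  1  0  0   -3 ]
  [ 0  0  1  0    0 ]
  [ 0  0  0  1    2 ]

[[1, 0, 0, 0, 4/5], [0, 1, 0, 0, -3], [0, 0, 1, 0, 0], [0, 0, 0, 1, 2]]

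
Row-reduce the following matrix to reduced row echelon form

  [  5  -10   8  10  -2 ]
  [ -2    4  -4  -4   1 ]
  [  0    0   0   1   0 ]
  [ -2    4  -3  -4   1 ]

Multiply R1 by 1/5.
  [  1  -2  8/5   2  -2/5 ]
  [ -2   4   -4  -4     1 ]
  [  0   0    0   1     0 ]
  [ -2   4   -3  -4     1 ]
Add 2 times R1 to R2.
  [  1  -2   8/5   2  -2/5 ]
  [  0   0  -4/5   0   1/5 ]
  [  0   0     0   1     0 ]
  [ -2   4    -3  -4     1 ]
Add 2 times R1 to R4.
  [ 1  -2   8/5  2  -2/5 ]
  [ 0   0  -4/5  0   1/5 ]
  [ 0   0     0  1     0 ]
  [ 0   0   1/5  0   1/5 ]
Multiply R2 by -5/4.
  [ 1  -2  8/5  2  -2/5 ]
  [ 0   0    1  0  -1/4 ]
  [ 0   0    0  1     0 ]
  [ 0   0  1/5  0   1/5 ]
Subtract 1/5 times R2 from R4.
  [ 1  -2  8/5  2  -2/5 ]
  [ 0   0    1  0  -1/4 ]
  [ 0   0    0  1     0 ]
  [ 0   0    0  0   1/4 ]
Multiply R4 by 4.
  [ 1  -2  8/5  2  -2/5 ]
  [ 0   0    1  0  -1/4 ]
  [ 0   0    0  1     0 ]
  [ 0   0    0  0     1 ]
Add 1/4 times R4 to R2.
  [ 1  -2  8/5  2  -2/5 ]
  [ 0   0    1  0     0 ]
  [ 0   0    0  1     0 ]
  [ 0   0    0  0     1 ]
Add 2/5 times R4 to R1.
  [ 1  -2  8/5  2  0 ]
  [ 0   0    1  0  0 ]
  [ 0   0    0  1  0 ]
  [ 0   0    0  0  1 ]
Subtract 2 times R3 from R1.
  [ 1  -2  8/5  0  0 ]
  [ 0   0    1  0  0 ]
  [ 0   0    0  1  0 ]
  [ 0   0    0  0  1 ]
Subtract 8/5 times R2 from R1.
  [ 1  -2  0  0  0 ]
  [ 0   0  1  0  0 ]
  [ 0   0  0  1  0 ]
  [ 0   0  0  0  1 ]

[[1, -2, 0, 0, 0], [0, 0, 1, 0, 0], [0, 0, 0, 1, 0], [0, 0, 0, 0, 1]]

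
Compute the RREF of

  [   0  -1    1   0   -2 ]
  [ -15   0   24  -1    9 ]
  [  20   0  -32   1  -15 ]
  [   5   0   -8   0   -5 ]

[[1, 0, -8/5, 0, 0], [0, 1, -1, 0, 0], [0, 0, 0, 1, 0], [0, 0, 0, 0, 1]]

Swap R1 and R2.
  [ -15   0   24  -1    9 ]
  [   0  -1    1   0   -2 ]
  [  20   0  -32   1  -15 ]
  [   5   0   -8   0   -5 ]
Multiply R1 by -1/15.
  [  1   0  -8/5  1/15  -3/5 ]
  [  0  -1     1     0    -2 ]
  [ 20   0   -32     1   -15 ]
  [  5   0    -8     0    -5 ]
Subtract 20 times R1 from R3.
  [ 1   0  -8/5  1/15  -3/5 ]
  [ 0  -1     1     0    -2 ]
  [ 0   0     0  -1/3    -3 ]
  [ 5   0    -8     0    -5 ]
Subtract 5 times R1 from R4.
  [ 1   0  -8/5  1/15  -3/5 ]
  [ 0  -1     1     0    -2 ]
  [ 0   0     0  -1/3    -3 ]
  [ 0   0     0  -1/3    -2 ]
Multiply R2 by -1.
  [ 1  0  -8/5  1/15  -3/5 ]
  [ 0  1    -1     0     2 ]
  [ 0  0     0  -1/3    -3 ]
  [ 0  0     0  -1/3    -2 ]
Multiply R3 by -3.
  [ 1  0  -8/5  1/15  -3/5 ]
  [ 0  1    -1     0     2 ]
  [ 0  0     0     1     9 ]
  [ 0  0     0  -1/3    -2 ]
Add 1/3 times R3 to R4.
  [ 1  0  -8/5  1/15  -3/5 ]
  [ 0  1    -1     0     2 ]
  [ 0  0     0     1     9 ]
  [ 0  0     0     0     1 ]
Subtract 9 times R4 from R3.
  [ 1  0  -8/5  1/15  -3/5 ]
  [ 0  1    -1     0     2 ]
  [ 0  0     0     1     0 ]
  [ 0  0     0     0     1 ]
Subtract 2 times R4 from R2.
  [ 1  0  -8/5  1/15  -3/5 ]
  [ 0  1    -1     0     0 ]
  [ 0  0     0     1     0 ]
  [ 0  0     0     0     1 ]
Add 3/5 times R4 to R1.
  [ 1  0  -8/5  1/15  0 ]
  [ 0  1    -1     0  0 ]
  [ 0  0     0     1  0 ]
  [ 0  0     0     0  1 ]
Subtract 1/15 times R3 from R1.
  [ 1  0  -8/5  0  0 ]
  [ 0  1    -1  0  0 ]
  [ 0  0     0  1  0 ]
  [ 0  0     0  0  1 ]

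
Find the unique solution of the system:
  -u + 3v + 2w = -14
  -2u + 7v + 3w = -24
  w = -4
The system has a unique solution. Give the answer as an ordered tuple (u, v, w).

(6, 0, -4)

Form the augmented matrix and row-reduce:
  [ -1  3  2  |  -14 ]
  [ -2  7  3  |  -24 ]
  [  0  0  1  |   -4 ]
Multiply r1 by -1.
  [  1  -3  -2  |   14 ]
  [ -2   7   3  |  -24 ]
  [  0   0   1  |   -4 ]
Add 2 times r1 to r2.
  [ 1  -3  -2  |  14 ]
  [ 0   1  -1  |   4 ]
  [ 0   0   1  |  -4 ]
Add r3 to r2.
  [ 1  -3  -2  |  14 ]
  [ 0   1   0  |   0 ]
  [ 0   0   1  |  -4 ]
Add 2 times r3 to r1.
  [ 1  -3  0  |   6 ]
  [ 0   1  0  |   0 ]
  [ 0   0  1  |  -4 ]
Add 3 times r2 to r1.
  [ 1  0  0  |   6 ]
  [ 0  1  0  |   0 ]
  [ 0  0  1  |  -4 ]
Reading off the last column: u = 6, v = 0, w = -4.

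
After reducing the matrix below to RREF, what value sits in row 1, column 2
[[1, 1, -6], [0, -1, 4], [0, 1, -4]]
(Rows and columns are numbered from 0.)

R2 → -1·R2
  [ 1  1  -6 ]
  [ 0  1  -4 ]
  [ 0  1  -4 ]
R3 → R3 − R2
  [ 1  1  -6 ]
  [ 0  1  -4 ]
  [ 0  0   0 ]
R1 → R1 − R2
  [ 1  0  -2 ]
  [ 0  1  -4 ]
  [ 0  0   0 ]

-4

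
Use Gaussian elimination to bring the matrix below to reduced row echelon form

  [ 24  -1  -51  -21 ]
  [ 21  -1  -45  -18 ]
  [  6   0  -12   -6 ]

Multiply ρ1 by 1/24.
  [  1  -1/24  -17/8  -7/8 ]
  [ 21     -1    -45   -18 ]
  [  6      0    -12    -6 ]
Subtract 21 times ρ1 from ρ2.
  [ 1  -1/24  -17/8  -7/8 ]
  [ 0   -1/8   -3/8   3/8 ]
  [ 6      0    -12    -6 ]
Subtract 6 times ρ1 from ρ3.
  [ 1  -1/24  -17/8  -7/8 ]
  [ 0   -1/8   -3/8   3/8 ]
  [ 0    1/4    3/4  -3/4 ]
Multiply ρ2 by -8.
  [ 1  -1/24  -17/8  -7/8 ]
  [ 0      1      3    -3 ]
  [ 0    1/4    3/4  -3/4 ]
Subtract 1/4 times ρ2 from ρ3.
  [ 1  -1/24  -17/8  -7/8 ]
  [ 0      1      3    -3 ]
  [ 0      0      0     0 ]
Add 1/24 times ρ2 to ρ1.
  [ 1  0  -2  -1 ]
  [ 0  1   3  -3 ]
  [ 0  0   0   0 ]

[[1, 0, -2, -1], [0, 1, 3, -3], [0, 0, 0, 0]]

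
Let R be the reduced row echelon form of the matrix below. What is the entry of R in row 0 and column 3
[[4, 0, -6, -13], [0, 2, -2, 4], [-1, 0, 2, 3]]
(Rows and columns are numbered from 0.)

-4

Multiply R1 by 1/4.
  [  1  0  -3/2  -13/4 ]
  [  0  2    -2      4 ]
  [ -1  0     2      3 ]
Add R1 to R3.
  [ 1  0  -3/2  -13/4 ]
  [ 0  2    -2      4 ]
  [ 0  0   1/2   -1/4 ]
Multiply R2 by 1/2.
  [ 1  0  -3/2  -13/4 ]
  [ 0  1    -1      2 ]
  [ 0  0   1/2   -1/4 ]
Multiply R3 by 2.
  [ 1  0  -3/2  -13/4 ]
  [ 0  1    -1      2 ]
  [ 0  0     1   -1/2 ]
Add R3 to R2.
  [ 1  0  -3/2  -13/4 ]
  [ 0  1     0    3/2 ]
  [ 0  0     1   -1/2 ]
Add 3/2 times R3 to R1.
  [ 1  0  0    -4 ]
  [ 0  1  0   3/2 ]
  [ 0  0  1  -1/2 ]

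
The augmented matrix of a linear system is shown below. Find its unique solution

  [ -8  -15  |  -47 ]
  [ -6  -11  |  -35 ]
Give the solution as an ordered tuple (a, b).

r1 -> -1/8·r1
r2 -> r2 + 6·r1
r2 -> 4·r2
r1 -> r1 − 15/8·r2
Reading off the last column: a = 4, b = 1.

(4, 1)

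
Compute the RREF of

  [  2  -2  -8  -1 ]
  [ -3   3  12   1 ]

[[1, -1, -4, 0], [0, 0, 0, 1]]

R1 := 1/2·R1
  [  1  -1  -4  -1/2 ]
  [ -3   3  12     1 ]
R2 := R2 + 3·R1
  [ 1  -1  -4  -1/2 ]
  [ 0   0   0  -1/2 ]
R2 := -2·R2
  [ 1  -1  -4  -1/2 ]
  [ 0   0   0     1 ]
R1 := R1 + 1/2·R2
  [ 1  -1  -4  0 ]
  [ 0   0   0  1 ]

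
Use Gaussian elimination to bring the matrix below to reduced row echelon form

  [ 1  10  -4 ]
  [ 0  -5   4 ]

R2 ← -1/5·R2
  [ 1  10    -4 ]
  [ 0   1  -4/5 ]
R1 ← R1 − 10·R2
  [ 1  0     4 ]
  [ 0  1  -4/5 ]

[[1, 0, 4], [0, 1, -4/5]]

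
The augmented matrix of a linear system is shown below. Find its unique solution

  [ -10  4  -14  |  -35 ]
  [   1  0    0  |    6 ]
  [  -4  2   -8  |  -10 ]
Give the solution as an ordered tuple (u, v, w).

ρ1 -> -1/10·ρ1
ρ2 -> ρ2 − ρ1
ρ3 -> ρ3 + 4·ρ1
ρ2 -> 5/2·ρ2
ρ3 -> ρ3 − 2/5·ρ2
ρ3 -> -1·ρ3
ρ2 -> ρ2 + 7/2·ρ3
ρ1 -> ρ1 − 7/5·ρ3
ρ1 -> ρ1 + 2/5·ρ2
Reading off the last column: u = 6, v = 1, w = -3/2.

(6, 1, -3/2)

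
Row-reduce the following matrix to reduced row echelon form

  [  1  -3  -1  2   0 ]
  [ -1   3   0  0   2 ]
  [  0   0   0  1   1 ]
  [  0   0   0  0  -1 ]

R2 := R2 + R1
R2 := -1·R2
R4 := -1·R4
R3 := R3 − R4
R2 := R2 + 2·R4
R2 := R2 + 2·R3
R1 := R1 − 2·R3
R1 := R1 + R2

[[1, -3, 0, 0, 0], [0, 0, 1, 0, 0], [0, 0, 0, 1, 0], [0, 0, 0, 0, 1]]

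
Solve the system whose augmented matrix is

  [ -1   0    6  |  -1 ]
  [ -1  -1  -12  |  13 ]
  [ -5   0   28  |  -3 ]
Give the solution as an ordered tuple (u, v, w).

(-5, 4, -1)

ρ1 := -1·ρ1
  [  1   0   -6  |   1 ]
  [ -1  -1  -12  |  13 ]
  [ -5   0   28  |  -3 ]
ρ2 := ρ2 + ρ1
  [  1   0   -6  |   1 ]
  [  0  -1  -18  |  14 ]
  [ -5   0   28  |  -3 ]
ρ3 := ρ3 + 5·ρ1
  [ 1   0   -6  |   1 ]
  [ 0  -1  -18  |  14 ]
  [ 0   0   -2  |   2 ]
ρ2 := -1·ρ2
  [ 1  0  -6  |    1 ]
  [ 0  1  18  |  -14 ]
  [ 0  0  -2  |    2 ]
ρ3 := -1/2·ρ3
  [ 1  0  -6  |    1 ]
  [ 0  1  18  |  -14 ]
  [ 0  0   1  |   -1 ]
ρ2 := ρ2 − 18·ρ3
  [ 1  0  -6  |   1 ]
  [ 0  1   0  |   4 ]
  [ 0  0   1  |  -1 ]
ρ1 := ρ1 + 6·ρ3
  [ 1  0  0  |  -5 ]
  [ 0  1  0  |   4 ]
  [ 0  0  1  |  -1 ]
Reading off the last column: u = -5, v = 4, w = -1.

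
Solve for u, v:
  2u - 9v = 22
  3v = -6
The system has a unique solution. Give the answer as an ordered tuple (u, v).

Form the augmented matrix and row-reduce:
  [ 2  -9  |  22 ]
  [ 0   3  |  -6 ]
ρ1 → 1/2·ρ1
  [ 1  -9/2  |  11 ]
  [ 0     3  |  -6 ]
ρ2 → 1/3·ρ2
  [ 1  -9/2  |  11 ]
  [ 0     1  |  -2 ]
ρ1 → ρ1 + 9/2·ρ2
  [ 1  0  |   2 ]
  [ 0  1  |  -2 ]
Reading off the last column: u = 2, v = -2.

(2, -2)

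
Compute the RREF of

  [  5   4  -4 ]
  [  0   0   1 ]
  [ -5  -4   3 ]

[[1, 4/5, 0], [0, 0, 1], [0, 0, 0]]

R1 ← 1/5·R1
  [  1  4/5  -4/5 ]
  [  0    0     1 ]
  [ -5   -4     3 ]
R3 ← R3 + 5·R1
  [ 1  4/5  -4/5 ]
  [ 0    0     1 ]
  [ 0    0    -1 ]
R3 ← R3 + R2
  [ 1  4/5  -4/5 ]
  [ 0    0     1 ]
  [ 0    0     0 ]
R1 ← R1 + 4/5·R2
  [ 1  4/5  0 ]
  [ 0    0  1 ]
  [ 0    0  0 ]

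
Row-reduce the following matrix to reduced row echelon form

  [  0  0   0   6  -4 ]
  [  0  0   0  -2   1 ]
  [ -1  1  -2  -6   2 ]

R1 <-> R3
  [ -1  1  -2  -6   2 ]
  [  0  0   0  -2   1 ]
  [  0  0   0   6  -4 ]
R1 ← -1·R1
  [ 1  -1  2   6  -2 ]
  [ 0   0  0  -2   1 ]
  [ 0   0  0   6  -4 ]
R2 ← -1/2·R2
  [ 1  -1  2  6    -2 ]
  [ 0   0  0  1  -1/2 ]
  [ 0   0  0  6    -4 ]
R3 ← R3 − 6·R2
  [ 1  -1  2  6    -2 ]
  [ 0   0  0  1  -1/2 ]
  [ 0   0  0  0    -1 ]
R3 ← -1·R3
  [ 1  -1  2  6    -2 ]
  [ 0   0  0  1  -1/2 ]
  [ 0   0  0  0     1 ]
R2 ← R2 + 1/2·R3
  [ 1  -1  2  6  -2 ]
  [ 0   0  0  1   0 ]
  [ 0   0  0  0   1 ]
R1 ← R1 + 2·R3
  [ 1  -1  2  6  0 ]
  [ 0   0  0  1  0 ]
  [ 0   0  0  0  1 ]
R1 ← R1 − 6·R2
  [ 1  -1  2  0  0 ]
  [ 0   0  0  1  0 ]
  [ 0   0  0  0  1 ]

[[1, -1, 2, 0, 0], [0, 0, 0, 1, 0], [0, 0, 0, 0, 1]]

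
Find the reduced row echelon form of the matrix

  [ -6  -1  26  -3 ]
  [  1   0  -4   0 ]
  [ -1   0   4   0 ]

[[1, 0, -4, 0], [0, 1, -2, 3], [0, 0, 0, 0]]

ρ1 → -1/6·ρ1
  [  1  1/6  -13/3  1/2 ]
  [  1    0     -4    0 ]
  [ -1    0      4    0 ]
ρ2 → ρ2 − ρ1
  [  1   1/6  -13/3   1/2 ]
  [  0  -1/6    1/3  -1/2 ]
  [ -1     0      4     0 ]
ρ3 → ρ3 + ρ1
  [ 1   1/6  -13/3   1/2 ]
  [ 0  -1/6    1/3  -1/2 ]
  [ 0   1/6   -1/3   1/2 ]
ρ2 → -6·ρ2
  [ 1  1/6  -13/3  1/2 ]
  [ 0    1     -2    3 ]
  [ 0  1/6   -1/3  1/2 ]
ρ3 → ρ3 − 1/6·ρ2
  [ 1  1/6  -13/3  1/2 ]
  [ 0    1     -2    3 ]
  [ 0    0      0    0 ]
ρ1 → ρ1 − 1/6·ρ2
  [ 1  0  -4  0 ]
  [ 0  1  -2  3 ]
  [ 0  0   0  0 ]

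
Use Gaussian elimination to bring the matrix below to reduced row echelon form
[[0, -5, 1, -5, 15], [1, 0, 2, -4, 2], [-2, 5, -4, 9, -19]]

R1 ↔ R2
  [  1   0   2  -4    2 ]
  [  0  -5   1  -5   15 ]
  [ -2   5  -4   9  -19 ]
R3 := R3 + 2·R1
  [ 1   0  2  -4    2 ]
  [ 0  -5  1  -5   15 ]
  [ 0   5  0   1  -15 ]
R2 := -1/5·R2
  [ 1  0     2  -4    2 ]
  [ 0  1  -1/5   1   -3 ]
  [ 0  5     0   1  -15 ]
R3 := R3 − 5·R2
  [ 1  0     2  -4   2 ]
  [ 0  1  -1/5   1  -3 ]
  [ 0  0     1  -4   0 ]
R2 := R2 + 1/5·R3
  [ 1  0  2   -4   2 ]
  [ 0  1  0  1/5  -3 ]
  [ 0  0  1   -4   0 ]
R1 := R1 − 2·R3
  [ 1  0  0    4   2 ]
  [ 0  1  0  1/5  -3 ]
  [ 0  0  1   -4   0 ]

[[1, 0, 0, 4, 2], [0, 1, 0, 1/5, -3], [0, 0, 1, -4, 0]]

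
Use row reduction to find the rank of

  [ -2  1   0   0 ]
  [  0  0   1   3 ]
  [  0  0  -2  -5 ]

r1 := -1/2·r1
  [ 1  -1/2   0   0 ]
  [ 0     0   1   3 ]
  [ 0     0  -2  -5 ]
r3 := r3 + 2·r2
  [ 1  -1/2  0  0 ]
  [ 0     0  1  3 ]
  [ 0     0  0  1 ]
r2 := r2 − 3·r3
  [ 1  -1/2  0  0 ]
  [ 0     0  1  0 ]
  [ 0     0  0  1 ]
The reduced form has 3 nonzero rows.

rank = 3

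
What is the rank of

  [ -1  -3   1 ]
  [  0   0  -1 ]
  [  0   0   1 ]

rank = 2

r1 := -1·r1
  [ 1  3  -1 ]
  [ 0  0  -1 ]
  [ 0  0   1 ]
r2 := -1·r2
  [ 1  3  -1 ]
  [ 0  0   1 ]
  [ 0  0   1 ]
r3 := r3 − r2
  [ 1  3  -1 ]
  [ 0  0   1 ]
  [ 0  0   0 ]
r1 := r1 + r2
  [ 1  3  0 ]
  [ 0  0  1 ]
  [ 0  0  0 ]
The reduced form has 2 nonzero rows.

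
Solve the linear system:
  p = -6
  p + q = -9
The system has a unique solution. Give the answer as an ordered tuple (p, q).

Form the augmented matrix and row-reduce:
  [ 1  0  |  -6 ]
  [ 1  1  |  -9 ]
ρ2 ← ρ2 − ρ1
  [ 1  0  |  -6 ]
  [ 0  1  |  -3 ]
Reading off the last column: p = -6, q = -3.

(-6, -3)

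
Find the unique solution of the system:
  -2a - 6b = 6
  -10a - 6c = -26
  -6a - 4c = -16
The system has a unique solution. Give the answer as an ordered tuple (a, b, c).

(2, -5/3, 1)

Form the augmented matrix and row-reduce:
  [  -2  -6   0  |    6 ]
  [ -10   0  -6  |  -26 ]
  [  -6   0  -4  |  -16 ]
R1 -> -1/2·R1
  [   1  3   0  |   -3 ]
  [ -10  0  -6  |  -26 ]
  [  -6  0  -4  |  -16 ]
R2 -> R2 + 10·R1
  [  1   3   0  |   -3 ]
  [  0  30  -6  |  -56 ]
  [ -6   0  -4  |  -16 ]
R3 -> R3 + 6·R1
  [ 1   3   0  |   -3 ]
  [ 0  30  -6  |  -56 ]
  [ 0  18  -4  |  -34 ]
R2 -> 1/30·R2
  [ 1   3     0  |      -3 ]
  [ 0   1  -1/5  |  -28/15 ]
  [ 0  18    -4  |     -34 ]
R3 -> R3 − 18·R2
  [ 1  3     0  |      -3 ]
  [ 0  1  -1/5  |  -28/15 ]
  [ 0  0  -2/5  |    -2/5 ]
R3 -> -5/2·R3
  [ 1  3     0  |      -3 ]
  [ 0  1  -1/5  |  -28/15 ]
  [ 0  0     1  |       1 ]
R2 -> R2 + 1/5·R3
  [ 1  3  0  |    -3 ]
  [ 0  1  0  |  -5/3 ]
  [ 0  0  1  |     1 ]
R1 -> R1 − 3·R2
  [ 1  0  0  |     2 ]
  [ 0  1  0  |  -5/3 ]
  [ 0  0  1  |     1 ]
Reading off the last column: a = 2, b = -5/3, c = 1.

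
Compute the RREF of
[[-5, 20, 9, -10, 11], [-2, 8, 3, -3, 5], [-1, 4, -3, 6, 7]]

Multiply R1 by -1/5.
  [  1  -4  -9/5   2  -11/5 ]
  [ -2   8     3  -3      5 ]
  [ -1   4    -3   6      7 ]
Add 2 times R1 to R2.
  [  1  -4  -9/5  2  -11/5 ]
  [  0   0  -3/5  1    3/5 ]
  [ -1   4    -3  6      7 ]
Add R1 to R3.
  [ 1  -4   -9/5  2  -11/5 ]
  [ 0   0   -3/5  1    3/5 ]
  [ 0   0  -24/5  8   24/5 ]
Multiply R2 by -5/3.
  [ 1  -4   -9/5     2  -11/5 ]
  [ 0   0      1  -5/3     -1 ]
  [ 0   0  -24/5     8   24/5 ]
Add 24/5 times R2 to R3.
  [ 1  -4  -9/5     2  -11/5 ]
  [ 0   0     1  -5/3     -1 ]
  [ 0   0     0     0      0 ]
Add 9/5 times R2 to R1.
  [ 1  -4  0    -1  -4 ]
  [ 0   0  1  -5/3  -1 ]
  [ 0   0  0     0   0 ]

[[1, -4, 0, -1, -4], [0, 0, 1, -5/3, -1], [0, 0, 0, 0, 0]]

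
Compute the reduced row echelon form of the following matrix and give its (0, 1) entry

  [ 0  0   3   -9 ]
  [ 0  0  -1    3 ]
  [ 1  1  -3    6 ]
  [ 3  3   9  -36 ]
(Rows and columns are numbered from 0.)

1

Swap R1 and R3.
  [ 1  1  -3    6 ]
  [ 0  0  -1    3 ]
  [ 0  0   3   -9 ]
  [ 3  3   9  -36 ]
Subtract 3 times R1 from R4.
  [ 1  1  -3    6 ]
  [ 0  0  -1    3 ]
  [ 0  0   3   -9 ]
  [ 0  0  18  -54 ]
Multiply R2 by -1.
  [ 1  1  -3    6 ]
  [ 0  0   1   -3 ]
  [ 0  0   3   -9 ]
  [ 0  0  18  -54 ]
Subtract 3 times R2 from R3.
  [ 1  1  -3    6 ]
  [ 0  0   1   -3 ]
  [ 0  0   0    0 ]
  [ 0  0  18  -54 ]
Subtract 18 times R2 from R4.
  [ 1  1  -3   6 ]
  [ 0  0   1  -3 ]
  [ 0  0   0   0 ]
  [ 0  0   0   0 ]
Add 3 times R2 to R1.
  [ 1  1  0  -3 ]
  [ 0  0  1  -3 ]
  [ 0  0  0   0 ]
  [ 0  0  0   0 ]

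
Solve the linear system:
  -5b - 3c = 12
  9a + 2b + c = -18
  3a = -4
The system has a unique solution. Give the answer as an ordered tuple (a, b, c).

Form the augmented matrix and row-reduce:
  [ 0  -5  -3  |   12 ]
  [ 9   2   1  |  -18 ]
  [ 3   0   0  |   -4 ]
Swap ρ1 and ρ2.
  [ 9   2   1  |  -18 ]
  [ 0  -5  -3  |   12 ]
  [ 3   0   0  |   -4 ]
Multiply ρ1 by 1/9.
  [ 1  2/9  1/9  |  -2 ]
  [ 0   -5   -3  |  12 ]
  [ 3    0    0  |  -4 ]
Subtract 3 times ρ1 from ρ3.
  [ 1   2/9   1/9  |  -2 ]
  [ 0    -5    -3  |  12 ]
  [ 0  -2/3  -1/3  |   2 ]
Multiply ρ2 by -1/5.
  [ 1   2/9   1/9  |     -2 ]
  [ 0     1   3/5  |  -12/5 ]
  [ 0  -2/3  -1/3  |      2 ]
Add 2/3 times ρ2 to ρ3.
  [ 1  2/9   1/9  |     -2 ]
  [ 0    1   3/5  |  -12/5 ]
  [ 0    0  1/15  |    2/5 ]
Multiply ρ3 by 15.
  [ 1  2/9  1/9  |     -2 ]
  [ 0    1  3/5  |  -12/5 ]
  [ 0    0    1  |      6 ]
Subtract 3/5 times ρ3 from ρ2.
  [ 1  2/9  1/9  |  -2 ]
  [ 0    1    0  |  -6 ]
  [ 0    0    1  |   6 ]
Subtract 1/9 times ρ3 from ρ1.
  [ 1  2/9  0  |  -8/3 ]
  [ 0    1  0  |    -6 ]
  [ 0    0  1  |     6 ]
Subtract 2/9 times ρ2 from ρ1.
  [ 1  0  0  |  -4/3 ]
  [ 0  1  0  |    -6 ]
  [ 0  0  1  |     6 ]
Reading off the last column: a = -4/3, b = -6, c = 6.

(-4/3, -6, 6)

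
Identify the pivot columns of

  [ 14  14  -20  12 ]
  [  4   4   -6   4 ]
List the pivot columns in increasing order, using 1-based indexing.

1, 3

R1 := 1/14·R1
  [ 1  1  -10/7  6/7 ]
  [ 4  4     -6    4 ]
R2 := R2 − 4·R1
  [ 1  1  -10/7  6/7 ]
  [ 0  0   -2/7  4/7 ]
R2 := -7/2·R2
  [ 1  1  -10/7  6/7 ]
  [ 0  0      1   -2 ]
R1 := R1 + 10/7·R2
  [ 1  1  0  -2 ]
  [ 0  0  1  -2 ]
Pivot columns are the columns containing a leading 1.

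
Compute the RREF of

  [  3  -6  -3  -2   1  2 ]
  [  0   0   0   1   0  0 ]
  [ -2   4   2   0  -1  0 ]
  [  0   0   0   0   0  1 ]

R1 -> 1/3·R1
R3 -> R3 + 2·R1
R3 -> R3 + 4/3·R2
R3 -> -3·R3
R3 -> R3 + 4·R4
R1 -> R1 − 2/3·R4
R1 -> R1 − 1/3·R3
R1 -> R1 + 2/3·R2

[[1, -2, -1, 0, 0, 0], [0, 0, 0, 1, 0, 0], [0, 0, 0, 0, 1, 0], [0, 0, 0, 0, 0, 1]]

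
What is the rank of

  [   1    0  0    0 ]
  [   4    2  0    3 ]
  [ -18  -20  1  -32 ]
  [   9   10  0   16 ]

rank = 4

ρ2 ← ρ2 − 4·ρ1
  [   1    0  0    0 ]
  [   0    2  0    3 ]
  [ -18  -20  1  -32 ]
  [   9   10  0   16 ]
ρ3 ← ρ3 + 18·ρ1
  [ 1    0  0    0 ]
  [ 0    2  0    3 ]
  [ 0  -20  1  -32 ]
  [ 9   10  0   16 ]
ρ4 ← ρ4 − 9·ρ1
  [ 1    0  0    0 ]
  [ 0    2  0    3 ]
  [ 0  -20  1  -32 ]
  [ 0   10  0   16 ]
ρ2 ← 1/2·ρ2
  [ 1    0  0    0 ]
  [ 0    1  0  3/2 ]
  [ 0  -20  1  -32 ]
  [ 0   10  0   16 ]
ρ3 ← ρ3 + 20·ρ2
  [ 1   0  0    0 ]
  [ 0   1  0  3/2 ]
  [ 0   0  1   -2 ]
  [ 0  10  0   16 ]
ρ4 ← ρ4 − 10·ρ2
  [ 1  0  0    0 ]
  [ 0  1  0  3/2 ]
  [ 0  0  1   -2 ]
  [ 0  0  0    1 ]
ρ3 ← ρ3 + 2·ρ4
  [ 1  0  0    0 ]
  [ 0  1  0  3/2 ]
  [ 0  0  1    0 ]
  [ 0  0  0    1 ]
ρ2 ← ρ2 − 3/2·ρ4
  [ 1  0  0  0 ]
  [ 0  1  0  0 ]
  [ 0  0  1  0 ]
  [ 0  0  0  1 ]
The reduced form has 4 nonzero rows.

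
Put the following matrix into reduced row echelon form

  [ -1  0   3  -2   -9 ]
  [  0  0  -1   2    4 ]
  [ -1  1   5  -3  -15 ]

[[1, 0, 0, -4, -3], [0, 1, 0, 3, 2], [0, 0, 1, -2, -4]]

Multiply ρ1 by -1.
Add ρ1 to ρ3.
Swap ρ2 and ρ3.
Multiply ρ3 by -1.
Subtract 2 times ρ3 from ρ2.
Add 3 times ρ3 to ρ1.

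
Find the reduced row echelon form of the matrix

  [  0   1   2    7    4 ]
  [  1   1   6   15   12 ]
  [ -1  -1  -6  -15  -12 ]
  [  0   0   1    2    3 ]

[[1, 0, 0, 0, -4], [0, 1, 0, 3, -2], [0, 0, 1, 2, 3], [0, 0, 0, 0, 0]]

ρ1 <-> ρ2
ρ3 -> ρ3 + ρ1
ρ3 <-> ρ4
ρ2 -> ρ2 − 2·ρ3
ρ1 -> ρ1 − 6·ρ3
ρ1 -> ρ1 − ρ2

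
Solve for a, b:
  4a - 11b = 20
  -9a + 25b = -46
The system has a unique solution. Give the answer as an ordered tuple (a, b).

Form the augmented matrix and row-reduce:
  [  4  -11  |   20 ]
  [ -9   25  |  -46 ]
ρ1 → 1/4·ρ1
ρ2 → ρ2 + 9·ρ1
ρ2 → 4·ρ2
ρ1 → ρ1 + 11/4·ρ2
Reading off the last column: a = -6, b = -4.

(-6, -4)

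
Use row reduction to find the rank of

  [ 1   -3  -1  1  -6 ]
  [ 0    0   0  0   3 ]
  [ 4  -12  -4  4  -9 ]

ρ3 := ρ3 − 4·ρ1
ρ2 := 1/3·ρ2
ρ3 := ρ3 − 15·ρ2
ρ1 := ρ1 + 6·ρ2
The reduced form has 2 nonzero rows.

rank = 2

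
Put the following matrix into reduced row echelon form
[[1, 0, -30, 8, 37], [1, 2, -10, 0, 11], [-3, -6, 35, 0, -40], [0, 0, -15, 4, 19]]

[[1, 0, 0, 0, -1], [0, 1, 0, 0, -1], [0, 0, 1, 0, -7/5], [0, 0, 0, 1, -1/2]]

Subtract ρ1 from ρ2.
  [  1   0  -30   8   37 ]
  [  0   2   20  -8  -26 ]
  [ -3  -6   35   0  -40 ]
  [  0   0  -15   4   19 ]
Add 3 times ρ1 to ρ3.
  [ 1   0  -30   8   37 ]
  [ 0   2   20  -8  -26 ]
  [ 0  -6  -55  24   71 ]
  [ 0   0  -15   4   19 ]
Multiply ρ2 by 1/2.
  [ 1   0  -30   8   37 ]
  [ 0   1   10  -4  -13 ]
  [ 0  -6  -55  24   71 ]
  [ 0   0  -15   4   19 ]
Add 6 times ρ2 to ρ3.
  [ 1  0  -30   8   37 ]
  [ 0  1   10  -4  -13 ]
  [ 0  0    5   0   -7 ]
  [ 0  0  -15   4   19 ]
Multiply ρ3 by 1/5.
  [ 1  0  -30   8    37 ]
  [ 0  1   10  -4   -13 ]
  [ 0  0    1   0  -7/5 ]
  [ 0  0  -15   4    19 ]
Add 15 times ρ3 to ρ4.
  [ 1  0  -30   8    37 ]
  [ 0  1   10  -4   -13 ]
  [ 0  0    1   0  -7/5 ]
  [ 0  0    0   4    -2 ]
Multiply ρ4 by 1/4.
  [ 1  0  -30   8    37 ]
  [ 0  1   10  -4   -13 ]
  [ 0  0    1   0  -7/5 ]
  [ 0  0    0   1  -1/2 ]
Add 4 times ρ4 to ρ2.
  [ 1  0  -30  8    37 ]
  [ 0  1   10  0   -15 ]
  [ 0  0    1  0  -7/5 ]
  [ 0  0    0  1  -1/2 ]
Subtract 8 times ρ4 from ρ1.
  [ 1  0  -30  0    41 ]
  [ 0  1   10  0   -15 ]
  [ 0  0    1  0  -7/5 ]
  [ 0  0    0  1  -1/2 ]
Subtract 10 times ρ3 from ρ2.
  [ 1  0  -30  0    41 ]
  [ 0  1    0  0    -1 ]
  [ 0  0    1  0  -7/5 ]
  [ 0  0    0  1  -1/2 ]
Add 30 times ρ3 to ρ1.
  [ 1  0  0  0    -1 ]
  [ 0  1  0  0    -1 ]
  [ 0  0  1  0  -7/5 ]
  [ 0  0  0  1  -1/2 ]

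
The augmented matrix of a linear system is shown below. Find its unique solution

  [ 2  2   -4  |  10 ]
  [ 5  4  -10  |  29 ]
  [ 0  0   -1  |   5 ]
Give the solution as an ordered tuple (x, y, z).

(-1, -4, -5)

r1 → 1/2·r1
  [ 1  1   -2  |   5 ]
  [ 5  4  -10  |  29 ]
  [ 0  0   -1  |   5 ]
r2 → r2 − 5·r1
  [ 1   1  -2  |  5 ]
  [ 0  -1   0  |  4 ]
  [ 0   0  -1  |  5 ]
r2 → -1·r2
  [ 1  1  -2  |   5 ]
  [ 0  1   0  |  -4 ]
  [ 0  0  -1  |   5 ]
r3 → -1·r3
  [ 1  1  -2  |   5 ]
  [ 0  1   0  |  -4 ]
  [ 0  0   1  |  -5 ]
r1 → r1 + 2·r3
  [ 1  1  0  |  -5 ]
  [ 0  1  0  |  -4 ]
  [ 0  0  1  |  -5 ]
r1 → r1 − r2
  [ 1  0  0  |  -1 ]
  [ 0  1  0  |  -4 ]
  [ 0  0  1  |  -5 ]
Reading off the last column: x = -1, y = -4, z = -5.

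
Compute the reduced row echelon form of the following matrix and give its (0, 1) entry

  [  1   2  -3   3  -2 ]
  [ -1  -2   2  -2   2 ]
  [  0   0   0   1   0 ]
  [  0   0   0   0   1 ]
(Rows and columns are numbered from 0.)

R2 ← R2 + R1
  [ 1  2  -3  3  -2 ]
  [ 0  0  -1  1   0 ]
  [ 0  0   0  1   0 ]
  [ 0  0   0  0   1 ]
R2 ← -1·R2
  [ 1  2  -3   3  -2 ]
  [ 0  0   1  -1   0 ]
  [ 0  0   0   1   0 ]
  [ 0  0   0   0   1 ]
R1 ← R1 + 2·R4
  [ 1  2  -3   3  0 ]
  [ 0  0   1  -1  0 ]
  [ 0  0   0   1  0 ]
  [ 0  0   0   0  1 ]
R2 ← R2 + R3
  [ 1  2  -3  3  0 ]
  [ 0  0   1  0  0 ]
  [ 0  0   0  1  0 ]
  [ 0  0   0  0  1 ]
R1 ← R1 − 3·R3
  [ 1  2  -3  0  0 ]
  [ 0  0   1  0  0 ]
  [ 0  0   0  1  0 ]
  [ 0  0   0  0  1 ]
R1 ← R1 + 3·R2
  [ 1  2  0  0  0 ]
  [ 0  0  1  0  0 ]
  [ 0  0  0  1  0 ]
  [ 0  0  0  0  1 ]

2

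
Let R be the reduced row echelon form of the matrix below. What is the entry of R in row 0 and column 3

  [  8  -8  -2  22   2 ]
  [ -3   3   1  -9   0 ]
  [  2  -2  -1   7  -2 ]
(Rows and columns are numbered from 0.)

2

Multiply R1 by 1/8.
  [  1  -1  -1/4  11/4  1/4 ]
  [ -3   3     1    -9    0 ]
  [  2  -2    -1     7   -2 ]
Add 3 times R1 to R2.
  [ 1  -1  -1/4  11/4  1/4 ]
  [ 0   0   1/4  -3/4  3/4 ]
  [ 2  -2    -1     7   -2 ]
Subtract 2 times R1 from R3.
  [ 1  -1  -1/4  11/4   1/4 ]
  [ 0   0   1/4  -3/4   3/4 ]
  [ 0   0  -1/2   3/2  -5/2 ]
Multiply R2 by 4.
  [ 1  -1  -1/4  11/4   1/4 ]
  [ 0   0     1    -3     3 ]
  [ 0   0  -1/2   3/2  -5/2 ]
Add 1/2 times R2 to R3.
  [ 1  -1  -1/4  11/4  1/4 ]
  [ 0   0     1    -3    3 ]
  [ 0   0     0     0   -1 ]
Multiply R3 by -1.
  [ 1  -1  -1/4  11/4  1/4 ]
  [ 0   0     1    -3    3 ]
  [ 0   0     0     0    1 ]
Subtract 3 times R3 from R2.
  [ 1  -1  -1/4  11/4  1/4 ]
  [ 0   0     1    -3    0 ]
  [ 0   0     0     0    1 ]
Subtract 1/4 times R3 from R1.
  [ 1  -1  -1/4  11/4  0 ]
  [ 0   0     1    -3  0 ]
  [ 0   0     0     0  1 ]
Add 1/4 times R2 to R1.
  [ 1  -1  0   2  0 ]
  [ 0   0  1  -3  0 ]
  [ 0   0  0   0  1 ]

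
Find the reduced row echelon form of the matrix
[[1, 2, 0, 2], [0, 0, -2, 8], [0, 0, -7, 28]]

[[1, 2, 0, 2], [0, 0, 1, -4], [0, 0, 0, 0]]

Multiply R2 by -1/2.
  [ 1  2   0   2 ]
  [ 0  0   1  -4 ]
  [ 0  0  -7  28 ]
Add 7 times R2 to R3.
  [ 1  2  0   2 ]
  [ 0  0  1  -4 ]
  [ 0  0  0   0 ]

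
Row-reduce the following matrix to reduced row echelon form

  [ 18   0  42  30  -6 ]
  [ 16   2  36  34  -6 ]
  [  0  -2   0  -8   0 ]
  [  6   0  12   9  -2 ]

ρ1 → 1/18·ρ1
  [  1   0  7/3  5/3  -1/3 ]
  [ 16   2   36   34    -6 ]
  [  0  -2    0   -8     0 ]
  [  6   0   12    9    -2 ]
ρ2 → ρ2 − 16·ρ1
  [ 1   0   7/3   5/3  -1/3 ]
  [ 0   2  -4/3  22/3  -2/3 ]
  [ 0  -2     0    -8     0 ]
  [ 6   0    12     9    -2 ]
ρ4 → ρ4 − 6·ρ1
  [ 1   0   7/3   5/3  -1/3 ]
  [ 0   2  -4/3  22/3  -2/3 ]
  [ 0  -2     0    -8     0 ]
  [ 0   0    -2    -1     0 ]
ρ2 → 1/2·ρ2
  [ 1   0   7/3   5/3  -1/3 ]
  [ 0   1  -2/3  11/3  -1/3 ]
  [ 0  -2     0    -8     0 ]
  [ 0   0    -2    -1     0 ]
ρ3 → ρ3 + 2·ρ2
  [ 1  0   7/3   5/3  -1/3 ]
  [ 0  1  -2/3  11/3  -1/3 ]
  [ 0  0  -4/3  -2/3  -2/3 ]
  [ 0  0    -2    -1     0 ]
ρ3 → -3/4·ρ3
  [ 1  0   7/3   5/3  -1/3 ]
  [ 0  1  -2/3  11/3  -1/3 ]
  [ 0  0     1   1/2   1/2 ]
  [ 0  0    -2    -1     0 ]
ρ4 → ρ4 + 2·ρ3
  [ 1  0   7/3   5/3  -1/3 ]
  [ 0  1  -2/3  11/3  -1/3 ]
  [ 0  0     1   1/2   1/2 ]
  [ 0  0     0     0     1 ]
ρ3 → ρ3 − 1/2·ρ4
  [ 1  0   7/3   5/3  -1/3 ]
  [ 0  1  -2/3  11/3  -1/3 ]
  [ 0  0     1   1/2     0 ]
  [ 0  0     0     0     1 ]
ρ2 → ρ2 + 1/3·ρ4
  [ 1  0   7/3   5/3  -1/3 ]
  [ 0  1  -2/3  11/3     0 ]
  [ 0  0     1   1/2     0 ]
  [ 0  0     0     0     1 ]
ρ1 → ρ1 + 1/3·ρ4
  [ 1  0   7/3   5/3  0 ]
  [ 0  1  -2/3  11/3  0 ]
  [ 0  0     1   1/2  0 ]
  [ 0  0     0     0  1 ]
ρ2 → ρ2 + 2/3·ρ3
  [ 1  0  7/3  5/3  0 ]
  [ 0  1    0    4  0 ]
  [ 0  0    1  1/2  0 ]
  [ 0  0    0    0  1 ]
ρ1 → ρ1 − 7/3·ρ3
  [ 1  0  0  1/2  0 ]
  [ 0  1  0    4  0 ]
  [ 0  0  1  1/2  0 ]
  [ 0  0  0    0  1 ]

[[1, 0, 0, 1/2, 0], [0, 1, 0, 4, 0], [0, 0, 1, 1/2, 0], [0, 0, 0, 0, 1]]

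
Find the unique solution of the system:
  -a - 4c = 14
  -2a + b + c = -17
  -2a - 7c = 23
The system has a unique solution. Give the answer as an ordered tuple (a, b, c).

Form the augmented matrix and row-reduce:
  [ -1  0  -4  |   14 ]
  [ -2  1   1  |  -17 ]
  [ -2  0  -7  |   23 ]
ρ1 := -1·ρ1
ρ2 := ρ2 + 2·ρ1
ρ3 := ρ3 + 2·ρ1
ρ2 := ρ2 − 9·ρ3
ρ1 := ρ1 − 4·ρ3
Reading off the last column: a = 6, b = 0, c = -5.

(6, 0, -5)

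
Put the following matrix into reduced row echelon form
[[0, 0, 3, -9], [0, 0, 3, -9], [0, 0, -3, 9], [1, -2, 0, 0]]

[[1, -2, 0, 0], [0, 0, 1, -3], [0, 0, 0, 0], [0, 0, 0, 0]]

Swap ρ1 and ρ4.
  [ 1  -2   0   0 ]
  [ 0   0   3  -9 ]
  [ 0   0  -3   9 ]
  [ 0   0   3  -9 ]
Multiply ρ2 by 1/3.
  [ 1  -2   0   0 ]
  [ 0   0   1  -3 ]
  [ 0   0  -3   9 ]
  [ 0   0   3  -9 ]
Add 3 times ρ2 to ρ3.
  [ 1  -2  0   0 ]
  [ 0   0  1  -3 ]
  [ 0   0  0   0 ]
  [ 0   0  3  -9 ]
Subtract 3 times ρ2 from ρ4.
  [ 1  -2  0   0 ]
  [ 0   0  1  -3 ]
  [ 0   0  0   0 ]
  [ 0   0  0   0 ]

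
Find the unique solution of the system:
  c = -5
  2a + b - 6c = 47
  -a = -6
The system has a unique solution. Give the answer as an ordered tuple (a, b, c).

(6, 5, -5)

Form the augmented matrix and row-reduce:
  [  0  0   1  |  -5 ]
  [  2  1  -6  |  47 ]
  [ -1  0   0  |  -6 ]
R1 ↔ R2
R1 -> 1/2·R1
R3 -> R3 + R1
R2 ↔ R3
R2 -> 2·R2
R2 -> R2 + 6·R3
R1 -> R1 + 3·R3
R1 -> R1 − 1/2·R2
Reading off the last column: a = 6, b = 5, c = -5.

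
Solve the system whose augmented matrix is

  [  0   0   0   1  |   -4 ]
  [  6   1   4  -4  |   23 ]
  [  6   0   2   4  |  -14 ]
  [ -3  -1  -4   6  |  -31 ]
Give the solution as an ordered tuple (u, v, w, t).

(0, 3, 1, -4)

Swap ρ1 and ρ2.
  [  6   1   4  -4  |   23 ]
  [  0   0   0   1  |   -4 ]
  [  6   0   2   4  |  -14 ]
  [ -3  -1  -4   6  |  -31 ]
Multiply ρ1 by 1/6.
  [  1  1/6  2/3  -2/3  |  23/6 ]
  [  0    0    0     1  |    -4 ]
  [  6    0    2     4  |   -14 ]
  [ -3   -1   -4     6  |   -31 ]
Subtract 6 times ρ1 from ρ3.
  [  1  1/6  2/3  -2/3  |  23/6 ]
  [  0    0    0     1  |    -4 ]
  [  0   -1   -2     8  |   -37 ]
  [ -3   -1   -4     6  |   -31 ]
Add 3 times ρ1 to ρ4.
  [ 1   1/6  2/3  -2/3  |   23/6 ]
  [ 0     0    0     1  |     -4 ]
  [ 0    -1   -2     8  |    -37 ]
  [ 0  -1/2   -2     4  |  -39/2 ]
Swap ρ2 and ρ3.
  [ 1   1/6  2/3  -2/3  |   23/6 ]
  [ 0    -1   -2     8  |    -37 ]
  [ 0     0    0     1  |     -4 ]
  [ 0  -1/2   -2     4  |  -39/2 ]
Multiply ρ2 by -1.
  [ 1   1/6  2/3  -2/3  |   23/6 ]
  [ 0     1    2    -8  |     37 ]
  [ 0     0    0     1  |     -4 ]
  [ 0  -1/2   -2     4  |  -39/2 ]
Add 1/2 times ρ2 to ρ4.
  [ 1  1/6  2/3  -2/3  |  23/6 ]
  [ 0    1    2    -8  |    37 ]
  [ 0    0    0     1  |    -4 ]
  [ 0    0   -1     0  |    -1 ]
Swap ρ3 and ρ4.
  [ 1  1/6  2/3  -2/3  |  23/6 ]
  [ 0    1    2    -8  |    37 ]
  [ 0    0   -1     0  |    -1 ]
  [ 0    0    0     1  |    -4 ]
Multiply ρ3 by -1.
  [ 1  1/6  2/3  -2/3  |  23/6 ]
  [ 0    1    2    -8  |    37 ]
  [ 0    0    1     0  |     1 ]
  [ 0    0    0     1  |    -4 ]
Add 8 times ρ4 to ρ2.
  [ 1  1/6  2/3  -2/3  |  23/6 ]
  [ 0    1    2     0  |     5 ]
  [ 0    0    1     0  |     1 ]
  [ 0    0    0     1  |    -4 ]
Add 2/3 times ρ4 to ρ1.
  [ 1  1/6  2/3  0  |  7/6 ]
  [ 0    1    2  0  |    5 ]
  [ 0    0    1  0  |    1 ]
  [ 0    0    0  1  |   -4 ]
Subtract 2 times ρ3 from ρ2.
  [ 1  1/6  2/3  0  |  7/6 ]
  [ 0    1    0  0  |    3 ]
  [ 0    0    1  0  |    1 ]
  [ 0    0    0  1  |   -4 ]
Subtract 2/3 times ρ3 from ρ1.
  [ 1  1/6  0  0  |  1/2 ]
  [ 0    1  0  0  |    3 ]
  [ 0    0  1  0  |    1 ]
  [ 0    0  0  1  |   -4 ]
Subtract 1/6 times ρ2 from ρ1.
  [ 1  0  0  0  |   0 ]
  [ 0  1  0  0  |   3 ]
  [ 0  0  1  0  |   1 ]
  [ 0  0  0  1  |  -4 ]
Reading off the last column: u = 0, v = 3, w = 1, t = -4.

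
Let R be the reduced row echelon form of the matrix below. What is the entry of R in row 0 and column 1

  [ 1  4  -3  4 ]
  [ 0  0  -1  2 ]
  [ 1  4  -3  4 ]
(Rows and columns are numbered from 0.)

4

r3 → r3 − r1
  [ 1  4  -3  4 ]
  [ 0  0  -1  2 ]
  [ 0  0   0  0 ]
r2 → -1·r2
  [ 1  4  -3   4 ]
  [ 0  0   1  -2 ]
  [ 0  0   0   0 ]
r1 → r1 + 3·r2
  [ 1  4  0  -2 ]
  [ 0  0  1  -2 ]
  [ 0  0  0   0 ]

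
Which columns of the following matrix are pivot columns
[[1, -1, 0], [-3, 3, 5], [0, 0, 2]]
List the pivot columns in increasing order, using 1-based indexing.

1, 3

Add 3 times R1 to R2.
Multiply R2 by 1/5.
Subtract 2 times R2 from R3.
Pivot columns are the columns containing a leading 1.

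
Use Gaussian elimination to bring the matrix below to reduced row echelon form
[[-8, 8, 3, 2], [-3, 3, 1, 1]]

R1 := -1/8·R1
  [  1  -1  -3/8  -1/4 ]
  [ -3   3     1     1 ]
R2 := R2 + 3·R1
  [ 1  -1  -3/8  -1/4 ]
  [ 0   0  -1/8   1/4 ]
R2 := -8·R2
  [ 1  -1  -3/8  -1/4 ]
  [ 0   0     1    -2 ]
R1 := R1 + 3/8·R2
  [ 1  -1  0  -1 ]
  [ 0   0  1  -2 ]

[[1, -1, 0, -1], [0, 0, 1, -2]]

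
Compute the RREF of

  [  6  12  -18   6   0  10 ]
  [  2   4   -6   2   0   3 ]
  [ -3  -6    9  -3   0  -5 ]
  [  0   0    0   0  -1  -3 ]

[[1, 2, -3, 1, 0, 0], [0, 0, 0, 0, 1, 0], [0, 0, 0, 0, 0, 1], [0, 0, 0, 0, 0, 0]]

Multiply R1 by 1/6.
  [  1   2  -3   1   0  5/3 ]
  [  2   4  -6   2   0    3 ]
  [ -3  -6   9  -3   0   -5 ]
  [  0   0   0   0  -1   -3 ]
Subtract 2 times R1 from R2.
  [  1   2  -3   1   0   5/3 ]
  [  0   0   0   0   0  -1/3 ]
  [ -3  -6   9  -3   0    -5 ]
  [  0   0   0   0  -1    -3 ]
Add 3 times R1 to R3.
  [ 1  2  -3  1   0   5/3 ]
  [ 0  0   0  0   0  -1/3 ]
  [ 0  0   0  0   0     0 ]
  [ 0  0   0  0  -1    -3 ]
Swap R2 and R4.
  [ 1  2  -3  1   0   5/3 ]
  [ 0  0   0  0  -1    -3 ]
  [ 0  0   0  0   0     0 ]
  [ 0  0   0  0   0  -1/3 ]
Multiply R2 by -1.
  [ 1  2  -3  1  0   5/3 ]
  [ 0  0   0  0  1     3 ]
  [ 0  0   0  0  0     0 ]
  [ 0  0   0  0  0  -1/3 ]
Swap R3 and R4.
  [ 1  2  -3  1  0   5/3 ]
  [ 0  0   0  0  1     3 ]
  [ 0  0   0  0  0  -1/3 ]
  [ 0  0   0  0  0     0 ]
Multiply R3 by -3.
  [ 1  2  -3  1  0  5/3 ]
  [ 0  0   0  0  1    3 ]
  [ 0  0   0  0  0    1 ]
  [ 0  0   0  0  0    0 ]
Subtract 3 times R3 from R2.
  [ 1  2  -3  1  0  5/3 ]
  [ 0  0   0  0  1    0 ]
  [ 0  0   0  0  0    1 ]
  [ 0  0   0  0  0    0 ]
Subtract 5/3 times R3 from R1.
  [ 1  2  -3  1  0  0 ]
  [ 0  0   0  0  1  0 ]
  [ 0  0   0  0  0  1 ]
  [ 0  0   0  0  0  0 ]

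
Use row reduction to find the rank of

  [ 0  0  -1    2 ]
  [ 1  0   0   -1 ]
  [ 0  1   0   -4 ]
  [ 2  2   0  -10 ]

R1 <=> R2
R4 := R4 − 2·R1
R2 <=> R3
R4 := R4 − 2·R2
R3 := -1·R3
The reduced form has 3 nonzero rows.

rank = 3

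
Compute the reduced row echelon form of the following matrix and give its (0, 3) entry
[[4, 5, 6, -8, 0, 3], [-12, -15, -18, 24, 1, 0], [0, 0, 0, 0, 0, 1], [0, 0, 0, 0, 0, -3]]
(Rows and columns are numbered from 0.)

-2

ρ1 := 1/4·ρ1
  [   1  5/4  3/2  -2  0  3/4 ]
  [ -12  -15  -18  24  1    0 ]
  [   0    0    0   0  0    1 ]
  [   0    0    0   0  0   -3 ]
ρ2 := ρ2 + 12·ρ1
  [ 1  5/4  3/2  -2  0  3/4 ]
  [ 0    0    0   0  1    9 ]
  [ 0    0    0   0  0    1 ]
  [ 0    0    0   0  0   -3 ]
ρ4 := ρ4 + 3·ρ3
  [ 1  5/4  3/2  -2  0  3/4 ]
  [ 0    0    0   0  1    9 ]
  [ 0    0    0   0  0    1 ]
  [ 0    0    0   0  0    0 ]
ρ2 := ρ2 − 9·ρ3
  [ 1  5/4  3/2  -2  0  3/4 ]
  [ 0    0    0   0  1    0 ]
  [ 0    0    0   0  0    1 ]
  [ 0    0    0   0  0    0 ]
ρ1 := ρ1 − 3/4·ρ3
  [ 1  5/4  3/2  -2  0  0 ]
  [ 0    0    0   0  1  0 ]
  [ 0    0    0   0  0  1 ]
  [ 0    0    0   0  0  0 ]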